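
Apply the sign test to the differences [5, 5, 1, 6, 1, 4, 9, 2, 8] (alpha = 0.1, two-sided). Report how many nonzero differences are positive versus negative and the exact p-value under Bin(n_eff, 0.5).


Step 1: Discard zero differences. Original n = 9; n_eff = number of nonzero differences = 9.
Nonzero differences (with sign): +5, +5, +1, +6, +1, +4, +9, +2, +8
Step 2: Count signs: positive = 9, negative = 0.
Step 3: Under H0: P(positive) = 0.5, so the number of positives S ~ Bin(9, 0.5).
Step 4: Two-sided exact p-value = sum of Bin(9,0.5) probabilities at or below the observed probability = 0.003906.
Step 5: alpha = 0.1. reject H0.

n_eff = 9, pos = 9, neg = 0, p = 0.003906, reject H0.


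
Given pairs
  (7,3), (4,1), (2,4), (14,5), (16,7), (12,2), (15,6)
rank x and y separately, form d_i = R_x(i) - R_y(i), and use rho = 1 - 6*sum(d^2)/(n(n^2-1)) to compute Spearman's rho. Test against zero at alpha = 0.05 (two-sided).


Step 1: Rank x and y separately (midranks; no ties here).
rank(x): 7->3, 4->2, 2->1, 14->5, 16->7, 12->4, 15->6
rank(y): 3->3, 1->1, 4->4, 5->5, 7->7, 2->2, 6->6
Step 2: d_i = R_x(i) - R_y(i); compute d_i^2.
  (3-3)^2=0, (2-1)^2=1, (1-4)^2=9, (5-5)^2=0, (7-7)^2=0, (4-2)^2=4, (6-6)^2=0
sum(d^2) = 14.
Step 3: rho = 1 - 6*14 / (7*(7^2 - 1)) = 1 - 84/336 = 0.750000.
Step 4: Under H0, t = rho * sqrt((n-2)/(1-rho^2)) = 2.5355 ~ t(5).
Step 5: Two-sided p-value from the t-distribution with 5 df = 0.052181.
Step 6: alpha = 0.05. fail to reject H0.

rho = 0.7500, p = 0.052181, fail to reject H0 at alpha = 0.05.


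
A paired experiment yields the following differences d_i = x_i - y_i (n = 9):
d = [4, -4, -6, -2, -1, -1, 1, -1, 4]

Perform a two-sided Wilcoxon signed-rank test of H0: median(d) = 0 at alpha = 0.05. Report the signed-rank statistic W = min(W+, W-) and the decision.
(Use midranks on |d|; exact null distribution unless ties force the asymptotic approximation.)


Step 1: Drop any zero differences (none here) and take |d_i|.
|d| = [4, 4, 6, 2, 1, 1, 1, 1, 4]
Step 2: Midrank |d_i| (ties get averaged ranks).
ranks: |4|->7, |4|->7, |6|->9, |2|->5, |1|->2.5, |1|->2.5, |1|->2.5, |1|->2.5, |4|->7
Step 3: Attach original signs; sum ranks with positive sign and with negative sign.
W+ = 7 + 2.5 + 7 = 16.5
W- = 7 + 9 + 5 + 2.5 + 2.5 + 2.5 = 28.5
(Check: W+ + W- = 45 should equal n(n+1)/2 = 45.)
Step 4: Test statistic W = min(W+, W-) = 16.5.
Step 5: Ties in |d|, so use the tie-corrected normal approximation.
        E[W] = n(n+1)/4 = 9*10/4 = 22.5.
        Tie groups: |d|=1 (t=4), |d|=4 (t=3); sum(t^3 - t) = 84.
        Var[W] = n(n+1)(2n+1)/24 - sum(t^3-t)/48 = 1710/24 - 84/48 = 69.5.
        z = (W - E[W]) / sqrt(Var[W]) = (16.5 - 22.5) / 8.3367 = -0.7197.
        Two-sided p = 2*Phi(z) = 0.471702.
Step 6: alpha = 0.05. fail to reject H0.

W+ = 16.5, W- = 28.5, W = min = 16.5, p = 0.471702, fail to reject H0.


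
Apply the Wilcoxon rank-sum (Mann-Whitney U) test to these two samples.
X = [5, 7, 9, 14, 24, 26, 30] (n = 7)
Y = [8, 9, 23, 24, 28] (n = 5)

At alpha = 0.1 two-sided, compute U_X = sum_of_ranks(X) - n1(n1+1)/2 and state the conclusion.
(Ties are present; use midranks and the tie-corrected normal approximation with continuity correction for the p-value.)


Step 1: Combine and sort all 12 observations; assign midranks.
sorted (value, group): (5,X), (7,X), (8,Y), (9,X), (9,Y), (14,X), (23,Y), (24,X), (24,Y), (26,X), (28,Y), (30,X)
ranks: 5->1, 7->2, 8->3, 9->4.5, 9->4.5, 14->6, 23->7, 24->8.5, 24->8.5, 26->10, 28->11, 30->12
Step 2: Rank sum for X: R1 = 1 + 2 + 4.5 + 6 + 8.5 + 10 + 12 = 44.
Step 3: U_X = R1 - n1(n1+1)/2 = 44 - 7*8/2 = 44 - 28 = 16.
       U_Y = n1*n2 - U_X = 35 - 16 = 19.
Step 4: Ties are present, so use the tie-corrected normal approximation (with continuity correction) for the p-value.
Step 5: p-value = 0.870542; compare to alpha = 0.1. fail to reject H0.

U_X = 16, p = 0.870542, fail to reject H0 at alpha = 0.1.


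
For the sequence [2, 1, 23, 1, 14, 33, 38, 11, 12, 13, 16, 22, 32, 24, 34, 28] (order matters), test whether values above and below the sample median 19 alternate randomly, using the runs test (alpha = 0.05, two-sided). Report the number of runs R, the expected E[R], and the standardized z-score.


Step 1: Compute median = 19; label A = above, B = below.
Labels in order: BBABBAABBBBAAAAA  (n_A = 8, n_B = 8)
Step 2: Count runs R = 6.
Step 3: Under H0 (random ordering), E[R] = 2*n_A*n_B/(n_A+n_B) + 1 = 2*8*8/16 + 1 = 9.0000.
        Var[R] = 2*n_A*n_B*(2*n_A*n_B - n_A - n_B) / ((n_A+n_B)^2 * (n_A+n_B-1)) = 14336/3840 = 3.7333.
        SD[R] = 1.9322.
Step 4: Continuity-corrected z = (R + 0.5 - E[R]) / SD[R] = (6 + 0.5 - 9.0000) / 1.9322 = -1.2939.
Step 5: Two-sided p-value via normal approximation = 2*(1 - Phi(|z|)) = 0.195709.
Step 6: alpha = 0.05. fail to reject H0.

R = 6, z = -1.2939, p = 0.195709, fail to reject H0.


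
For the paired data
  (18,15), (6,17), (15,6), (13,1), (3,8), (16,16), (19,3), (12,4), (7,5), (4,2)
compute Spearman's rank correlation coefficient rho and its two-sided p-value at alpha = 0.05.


Step 1: Rank x and y separately (midranks; no ties here).
rank(x): 18->9, 6->3, 15->7, 13->6, 3->1, 16->8, 19->10, 12->5, 7->4, 4->2
rank(y): 15->8, 17->10, 6->6, 1->1, 8->7, 16->9, 3->3, 4->4, 5->5, 2->2
Step 2: d_i = R_x(i) - R_y(i); compute d_i^2.
  (9-8)^2=1, (3-10)^2=49, (7-6)^2=1, (6-1)^2=25, (1-7)^2=36, (8-9)^2=1, (10-3)^2=49, (5-4)^2=1, (4-5)^2=1, (2-2)^2=0
sum(d^2) = 164.
Step 3: rho = 1 - 6*164 / (10*(10^2 - 1)) = 1 - 984/990 = 0.006061.
Step 4: Under H0, t = rho * sqrt((n-2)/(1-rho^2)) = 0.0171 ~ t(8).
Step 5: Two-sided p-value from the t-distribution with 8 df = 0.986743.
Step 6: alpha = 0.05. fail to reject H0.

rho = 0.0061, p = 0.986743, fail to reject H0 at alpha = 0.05.


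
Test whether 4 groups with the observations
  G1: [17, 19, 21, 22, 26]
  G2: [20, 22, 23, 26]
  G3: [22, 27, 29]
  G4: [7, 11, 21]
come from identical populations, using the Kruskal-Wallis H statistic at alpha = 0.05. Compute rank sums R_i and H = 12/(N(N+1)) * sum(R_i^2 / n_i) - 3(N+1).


Step 1: Combine all N = 15 observations and assign midranks.
sorted (value, group, rank): (7,G4,1), (11,G4,2), (17,G1,3), (19,G1,4), (20,G2,5), (21,G1,6.5), (21,G4,6.5), (22,G1,9), (22,G2,9), (22,G3,9), (23,G2,11), (26,G1,12.5), (26,G2,12.5), (27,G3,14), (29,G3,15)
Step 2: Sum ranks within each group.
R_1 = 35 (n_1 = 5)
R_2 = 37.5 (n_2 = 4)
R_3 = 38 (n_3 = 3)
R_4 = 9.5 (n_4 = 3)
Step 3: H = 12/(N(N+1)) * sum(R_i^2/n_i) - 3(N+1)
     = 12/(15*16) * (35^2/5 + 37.5^2/4 + 38^2/3 + 9.5^2/3) - 3*16
     = 0.050000 * 1107.98 - 48
     = 7.398958.
Step 4: Ties present; correction factor C = 1 - 36/(15^3 - 15) = 0.989286. Corrected H = 7.398958 / 0.989286 = 7.479091.
Step 5: Under H0, H ~ chi^2(3); p-value = 0.058098.
Step 6: alpha = 0.05. fail to reject H0.

H = 7.4791, df = 3, p = 0.058098, fail to reject H0.


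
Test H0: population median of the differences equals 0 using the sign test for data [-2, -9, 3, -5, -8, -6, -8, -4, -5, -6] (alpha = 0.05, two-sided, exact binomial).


Step 1: Discard zero differences. Original n = 10; n_eff = number of nonzero differences = 10.
Nonzero differences (with sign): -2, -9, +3, -5, -8, -6, -8, -4, -5, -6
Step 2: Count signs: positive = 1, negative = 9.
Step 3: Under H0: P(positive) = 0.5, so the number of positives S ~ Bin(10, 0.5).
Step 4: Two-sided exact p-value = sum of Bin(10,0.5) probabilities at or below the observed probability = 0.021484.
Step 5: alpha = 0.05. reject H0.

n_eff = 10, pos = 1, neg = 9, p = 0.021484, reject H0.


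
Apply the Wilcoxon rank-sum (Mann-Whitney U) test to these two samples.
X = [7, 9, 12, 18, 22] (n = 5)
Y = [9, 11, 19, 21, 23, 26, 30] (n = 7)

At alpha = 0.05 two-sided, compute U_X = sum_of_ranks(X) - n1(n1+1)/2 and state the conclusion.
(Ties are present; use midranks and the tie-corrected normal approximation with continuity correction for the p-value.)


Step 1: Combine and sort all 12 observations; assign midranks.
sorted (value, group): (7,X), (9,X), (9,Y), (11,Y), (12,X), (18,X), (19,Y), (21,Y), (22,X), (23,Y), (26,Y), (30,Y)
ranks: 7->1, 9->2.5, 9->2.5, 11->4, 12->5, 18->6, 19->7, 21->8, 22->9, 23->10, 26->11, 30->12
Step 2: Rank sum for X: R1 = 1 + 2.5 + 5 + 6 + 9 = 23.5.
Step 3: U_X = R1 - n1(n1+1)/2 = 23.5 - 5*6/2 = 23.5 - 15 = 8.5.
       U_Y = n1*n2 - U_X = 35 - 8.5 = 26.5.
Step 4: Ties are present, so use the tie-corrected normal approximation (with continuity correction) for the p-value.
Step 5: p-value = 0.166721; compare to alpha = 0.05. fail to reject H0.

U_X = 8.5, p = 0.166721, fail to reject H0 at alpha = 0.05.


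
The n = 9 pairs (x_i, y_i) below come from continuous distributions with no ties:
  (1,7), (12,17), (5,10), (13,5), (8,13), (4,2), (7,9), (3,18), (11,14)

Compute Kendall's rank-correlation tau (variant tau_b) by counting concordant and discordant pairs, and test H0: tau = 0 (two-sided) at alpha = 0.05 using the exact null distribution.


Step 1: Enumerate the 36 unordered pairs (i,j) with i<j and classify each by sign(x_j-x_i) * sign(y_j-y_i).
  (1,2):dx=+11,dy=+10->C; (1,3):dx=+4,dy=+3->C; (1,4):dx=+12,dy=-2->D; (1,5):dx=+7,dy=+6->C
  (1,6):dx=+3,dy=-5->D; (1,7):dx=+6,dy=+2->C; (1,8):dx=+2,dy=+11->C; (1,9):dx=+10,dy=+7->C
  (2,3):dx=-7,dy=-7->C; (2,4):dx=+1,dy=-12->D; (2,5):dx=-4,dy=-4->C; (2,6):dx=-8,dy=-15->C
  (2,7):dx=-5,dy=-8->C; (2,8):dx=-9,dy=+1->D; (2,9):dx=-1,dy=-3->C; (3,4):dx=+8,dy=-5->D
  (3,5):dx=+3,dy=+3->C; (3,6):dx=-1,dy=-8->C; (3,7):dx=+2,dy=-1->D; (3,8):dx=-2,dy=+8->D
  (3,9):dx=+6,dy=+4->C; (4,5):dx=-5,dy=+8->D; (4,6):dx=-9,dy=-3->C; (4,7):dx=-6,dy=+4->D
  (4,8):dx=-10,dy=+13->D; (4,9):dx=-2,dy=+9->D; (5,6):dx=-4,dy=-11->C; (5,7):dx=-1,dy=-4->C
  (5,8):dx=-5,dy=+5->D; (5,9):dx=+3,dy=+1->C; (6,7):dx=+3,dy=+7->C; (6,8):dx=-1,dy=+16->D
  (6,9):dx=+7,dy=+12->C; (7,8):dx=-4,dy=+9->D; (7,9):dx=+4,dy=+5->C; (8,9):dx=+8,dy=-4->D
Step 2: C = 21, D = 15, total pairs = 36.
Step 3: tau = (C - D)/(n(n-1)/2) = (21 - 15)/36 = 0.166667.
Step 4: Exact two-sided p-value (enumerate n! = 362880 permutations of y under H0): p = 0.612202.
Step 5: alpha = 0.05. fail to reject H0.

tau_b = 0.1667 (C=21, D=15), p = 0.612202, fail to reject H0.


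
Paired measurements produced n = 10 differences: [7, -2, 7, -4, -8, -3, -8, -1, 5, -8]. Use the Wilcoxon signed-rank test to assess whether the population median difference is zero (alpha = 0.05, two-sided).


Step 1: Drop any zero differences (none here) and take |d_i|.
|d| = [7, 2, 7, 4, 8, 3, 8, 1, 5, 8]
Step 2: Midrank |d_i| (ties get averaged ranks).
ranks: |7|->6.5, |2|->2, |7|->6.5, |4|->4, |8|->9, |3|->3, |8|->9, |1|->1, |5|->5, |8|->9
Step 3: Attach original signs; sum ranks with positive sign and with negative sign.
W+ = 6.5 + 6.5 + 5 = 18
W- = 2 + 4 + 9 + 3 + 9 + 1 + 9 = 37
(Check: W+ + W- = 55 should equal n(n+1)/2 = 55.)
Step 4: Test statistic W = min(W+, W-) = 18.
Step 5: Ties in |d|, so use the tie-corrected normal approximation.
        E[W] = n(n+1)/4 = 10*11/4 = 27.5.
        Tie groups: |d|=7 (t=2), |d|=8 (t=3); sum(t^3 - t) = 30.
        Var[W] = n(n+1)(2n+1)/24 - sum(t^3-t)/48 = 2310/24 - 30/48 = 95.625.
        z = (W - E[W]) / sqrt(Var[W]) = (18 - 27.5) / 9.7788 = -0.9715.
        Two-sided p = 2*Phi(z) = 0.331305.
Step 6: alpha = 0.05. fail to reject H0.

W+ = 18, W- = 37, W = min = 18, p = 0.331305, fail to reject H0.


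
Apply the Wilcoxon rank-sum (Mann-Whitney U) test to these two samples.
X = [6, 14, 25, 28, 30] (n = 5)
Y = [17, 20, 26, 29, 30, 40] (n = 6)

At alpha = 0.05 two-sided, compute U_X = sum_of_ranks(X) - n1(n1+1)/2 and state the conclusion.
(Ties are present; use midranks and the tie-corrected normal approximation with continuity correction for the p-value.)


Step 1: Combine and sort all 11 observations; assign midranks.
sorted (value, group): (6,X), (14,X), (17,Y), (20,Y), (25,X), (26,Y), (28,X), (29,Y), (30,X), (30,Y), (40,Y)
ranks: 6->1, 14->2, 17->3, 20->4, 25->5, 26->6, 28->7, 29->8, 30->9.5, 30->9.5, 40->11
Step 2: Rank sum for X: R1 = 1 + 2 + 5 + 7 + 9.5 = 24.5.
Step 3: U_X = R1 - n1(n1+1)/2 = 24.5 - 5*6/2 = 24.5 - 15 = 9.5.
       U_Y = n1*n2 - U_X = 30 - 9.5 = 20.5.
Step 4: Ties are present, so use the tie-corrected normal approximation (with continuity correction) for the p-value.
Step 5: p-value = 0.360216; compare to alpha = 0.05. fail to reject H0.

U_X = 9.5, p = 0.360216, fail to reject H0 at alpha = 0.05.


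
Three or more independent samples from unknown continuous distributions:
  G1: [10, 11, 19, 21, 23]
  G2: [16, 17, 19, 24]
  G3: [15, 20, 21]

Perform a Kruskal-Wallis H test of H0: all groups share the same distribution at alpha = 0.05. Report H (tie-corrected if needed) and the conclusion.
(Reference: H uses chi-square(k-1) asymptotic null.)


Step 1: Combine all N = 12 observations and assign midranks.
sorted (value, group, rank): (10,G1,1), (11,G1,2), (15,G3,3), (16,G2,4), (17,G2,5), (19,G1,6.5), (19,G2,6.5), (20,G3,8), (21,G1,9.5), (21,G3,9.5), (23,G1,11), (24,G2,12)
Step 2: Sum ranks within each group.
R_1 = 30 (n_1 = 5)
R_2 = 27.5 (n_2 = 4)
R_3 = 20.5 (n_3 = 3)
Step 3: H = 12/(N(N+1)) * sum(R_i^2/n_i) - 3(N+1)
     = 12/(12*13) * (30^2/5 + 27.5^2/4 + 20.5^2/3) - 3*13
     = 0.076923 * 509.146 - 39
     = 0.165064.
Step 4: Ties present; correction factor C = 1 - 12/(12^3 - 12) = 0.993007. Corrected H = 0.165064 / 0.993007 = 0.166227.
Step 5: Under H0, H ~ chi^2(2); p-value = 0.920247.
Step 6: alpha = 0.05. fail to reject H0.

H = 0.1662, df = 2, p = 0.920247, fail to reject H0.


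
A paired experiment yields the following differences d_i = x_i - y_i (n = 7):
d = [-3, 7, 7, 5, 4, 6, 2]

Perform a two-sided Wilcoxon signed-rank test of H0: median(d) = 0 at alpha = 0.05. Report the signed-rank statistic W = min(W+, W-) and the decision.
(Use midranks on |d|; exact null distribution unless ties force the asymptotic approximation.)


Step 1: Drop any zero differences (none here) and take |d_i|.
|d| = [3, 7, 7, 5, 4, 6, 2]
Step 2: Midrank |d_i| (ties get averaged ranks).
ranks: |3|->2, |7|->6.5, |7|->6.5, |5|->4, |4|->3, |6|->5, |2|->1
Step 3: Attach original signs; sum ranks with positive sign and with negative sign.
W+ = 6.5 + 6.5 + 4 + 3 + 5 + 1 = 26
W- = 2 = 2
(Check: W+ + W- = 28 should equal n(n+1)/2 = 28.)
Step 4: Test statistic W = min(W+, W-) = 2.
Step 5: Ties in |d|, so use the tie-corrected normal approximation.
        E[W] = n(n+1)/4 = 7*8/4 = 14.
        Tie groups: |d|=7 (t=2); sum(t^3 - t) = 6.
        Var[W] = n(n+1)(2n+1)/24 - sum(t^3-t)/48 = 840/24 - 6/48 = 34.875.
        z = (W - E[W]) / sqrt(Var[W]) = (2 - 14) / 5.9055 = -2.0320.
        Two-sided p = 2*Phi(z) = 0.042153.
Step 6: alpha = 0.05. reject H0.

W+ = 26, W- = 2, W = min = 2, p = 0.042153, reject H0.


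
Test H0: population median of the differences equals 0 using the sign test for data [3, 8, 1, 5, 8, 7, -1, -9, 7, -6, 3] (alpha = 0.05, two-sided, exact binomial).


Step 1: Discard zero differences. Original n = 11; n_eff = number of nonzero differences = 11.
Nonzero differences (with sign): +3, +8, +1, +5, +8, +7, -1, -9, +7, -6, +3
Step 2: Count signs: positive = 8, negative = 3.
Step 3: Under H0: P(positive) = 0.5, so the number of positives S ~ Bin(11, 0.5).
Step 4: Two-sided exact p-value = sum of Bin(11,0.5) probabilities at or below the observed probability = 0.226562.
Step 5: alpha = 0.05. fail to reject H0.

n_eff = 11, pos = 8, neg = 3, p = 0.226562, fail to reject H0.


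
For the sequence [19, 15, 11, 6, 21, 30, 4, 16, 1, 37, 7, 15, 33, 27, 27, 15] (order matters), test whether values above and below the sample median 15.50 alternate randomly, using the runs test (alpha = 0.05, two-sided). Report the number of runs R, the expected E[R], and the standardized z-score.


Step 1: Compute median = 15.50; label A = above, B = below.
Labels in order: ABBBAABABABBAAAB  (n_A = 8, n_B = 8)
Step 2: Count runs R = 10.
Step 3: Under H0 (random ordering), E[R] = 2*n_A*n_B/(n_A+n_B) + 1 = 2*8*8/16 + 1 = 9.0000.
        Var[R] = 2*n_A*n_B*(2*n_A*n_B - n_A - n_B) / ((n_A+n_B)^2 * (n_A+n_B-1)) = 14336/3840 = 3.7333.
        SD[R] = 1.9322.
Step 4: Continuity-corrected z = (R - 0.5 - E[R]) / SD[R] = (10 - 0.5 - 9.0000) / 1.9322 = 0.2588.
Step 5: Two-sided p-value via normal approximation = 2*(1 - Phi(|z|)) = 0.795809.
Step 6: alpha = 0.05. fail to reject H0.

R = 10, z = 0.2588, p = 0.795809, fail to reject H0.


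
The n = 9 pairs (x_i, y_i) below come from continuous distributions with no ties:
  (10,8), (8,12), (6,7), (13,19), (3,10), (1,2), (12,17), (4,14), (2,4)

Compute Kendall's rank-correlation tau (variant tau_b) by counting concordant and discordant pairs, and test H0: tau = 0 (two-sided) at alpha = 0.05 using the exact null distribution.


Step 1: Enumerate the 36 unordered pairs (i,j) with i<j and classify each by sign(x_j-x_i) * sign(y_j-y_i).
  (1,2):dx=-2,dy=+4->D; (1,3):dx=-4,dy=-1->C; (1,4):dx=+3,dy=+11->C; (1,5):dx=-7,dy=+2->D
  (1,6):dx=-9,dy=-6->C; (1,7):dx=+2,dy=+9->C; (1,8):dx=-6,dy=+6->D; (1,9):dx=-8,dy=-4->C
  (2,3):dx=-2,dy=-5->C; (2,4):dx=+5,dy=+7->C; (2,5):dx=-5,dy=-2->C; (2,6):dx=-7,dy=-10->C
  (2,7):dx=+4,dy=+5->C; (2,8):dx=-4,dy=+2->D; (2,9):dx=-6,dy=-8->C; (3,4):dx=+7,dy=+12->C
  (3,5):dx=-3,dy=+3->D; (3,6):dx=-5,dy=-5->C; (3,7):dx=+6,dy=+10->C; (3,8):dx=-2,dy=+7->D
  (3,9):dx=-4,dy=-3->C; (4,5):dx=-10,dy=-9->C; (4,6):dx=-12,dy=-17->C; (4,7):dx=-1,dy=-2->C
  (4,8):dx=-9,dy=-5->C; (4,9):dx=-11,dy=-15->C; (5,6):dx=-2,dy=-8->C; (5,7):dx=+9,dy=+7->C
  (5,8):dx=+1,dy=+4->C; (5,9):dx=-1,dy=-6->C; (6,7):dx=+11,dy=+15->C; (6,8):dx=+3,dy=+12->C
  (6,9):dx=+1,dy=+2->C; (7,8):dx=-8,dy=-3->C; (7,9):dx=-10,dy=-13->C; (8,9):dx=-2,dy=-10->C
Step 2: C = 30, D = 6, total pairs = 36.
Step 3: tau = (C - D)/(n(n-1)/2) = (30 - 6)/36 = 0.666667.
Step 4: Exact two-sided p-value (enumerate n! = 362880 permutations of y under H0): p = 0.012665.
Step 5: alpha = 0.05. reject H0.

tau_b = 0.6667 (C=30, D=6), p = 0.012665, reject H0.


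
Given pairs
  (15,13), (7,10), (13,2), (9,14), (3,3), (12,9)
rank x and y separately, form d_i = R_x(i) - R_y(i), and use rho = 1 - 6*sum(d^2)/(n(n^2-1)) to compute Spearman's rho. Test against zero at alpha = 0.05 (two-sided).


Step 1: Rank x and y separately (midranks; no ties here).
rank(x): 15->6, 7->2, 13->5, 9->3, 3->1, 12->4
rank(y): 13->5, 10->4, 2->1, 14->6, 3->2, 9->3
Step 2: d_i = R_x(i) - R_y(i); compute d_i^2.
  (6-5)^2=1, (2-4)^2=4, (5-1)^2=16, (3-6)^2=9, (1-2)^2=1, (4-3)^2=1
sum(d^2) = 32.
Step 3: rho = 1 - 6*32 / (6*(6^2 - 1)) = 1 - 192/210 = 0.085714.
Step 4: Under H0, t = rho * sqrt((n-2)/(1-rho^2)) = 0.1721 ~ t(4).
Step 5: Two-sided p-value from the t-distribution with 4 df = 0.871743.
Step 6: alpha = 0.05. fail to reject H0.

rho = 0.0857, p = 0.871743, fail to reject H0 at alpha = 0.05.


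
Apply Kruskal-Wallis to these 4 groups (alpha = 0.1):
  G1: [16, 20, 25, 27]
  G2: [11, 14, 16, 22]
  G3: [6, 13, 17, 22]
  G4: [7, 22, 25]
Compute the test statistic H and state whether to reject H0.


Step 1: Combine all N = 15 observations and assign midranks.
sorted (value, group, rank): (6,G3,1), (7,G4,2), (11,G2,3), (13,G3,4), (14,G2,5), (16,G1,6.5), (16,G2,6.5), (17,G3,8), (20,G1,9), (22,G2,11), (22,G3,11), (22,G4,11), (25,G1,13.5), (25,G4,13.5), (27,G1,15)
Step 2: Sum ranks within each group.
R_1 = 44 (n_1 = 4)
R_2 = 25.5 (n_2 = 4)
R_3 = 24 (n_3 = 4)
R_4 = 26.5 (n_4 = 3)
Step 3: H = 12/(N(N+1)) * sum(R_i^2/n_i) - 3(N+1)
     = 12/(15*16) * (44^2/4 + 25.5^2/4 + 24^2/4 + 26.5^2/3) - 3*16
     = 0.050000 * 1024.65 - 48
     = 3.232292.
Step 4: Ties present; correction factor C = 1 - 36/(15^3 - 15) = 0.989286. Corrected H = 3.232292 / 0.989286 = 3.267298.
Step 5: Under H0, H ~ chi^2(3); p-value = 0.352220.
Step 6: alpha = 0.1. fail to reject H0.

H = 3.2673, df = 3, p = 0.352220, fail to reject H0.


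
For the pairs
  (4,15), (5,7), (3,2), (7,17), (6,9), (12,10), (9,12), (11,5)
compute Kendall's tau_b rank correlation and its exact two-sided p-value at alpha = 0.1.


Step 1: Enumerate the 28 unordered pairs (i,j) with i<j and classify each by sign(x_j-x_i) * sign(y_j-y_i).
  (1,2):dx=+1,dy=-8->D; (1,3):dx=-1,dy=-13->C; (1,4):dx=+3,dy=+2->C; (1,5):dx=+2,dy=-6->D
  (1,6):dx=+8,dy=-5->D; (1,7):dx=+5,dy=-3->D; (1,8):dx=+7,dy=-10->D; (2,3):dx=-2,dy=-5->C
  (2,4):dx=+2,dy=+10->C; (2,5):dx=+1,dy=+2->C; (2,6):dx=+7,dy=+3->C; (2,7):dx=+4,dy=+5->C
  (2,8):dx=+6,dy=-2->D; (3,4):dx=+4,dy=+15->C; (3,5):dx=+3,dy=+7->C; (3,6):dx=+9,dy=+8->C
  (3,7):dx=+6,dy=+10->C; (3,8):dx=+8,dy=+3->C; (4,5):dx=-1,dy=-8->C; (4,6):dx=+5,dy=-7->D
  (4,7):dx=+2,dy=-5->D; (4,8):dx=+4,dy=-12->D; (5,6):dx=+6,dy=+1->C; (5,7):dx=+3,dy=+3->C
  (5,8):dx=+5,dy=-4->D; (6,7):dx=-3,dy=+2->D; (6,8):dx=-1,dy=-5->C; (7,8):dx=+2,dy=-7->D
Step 2: C = 16, D = 12, total pairs = 28.
Step 3: tau = (C - D)/(n(n-1)/2) = (16 - 12)/28 = 0.142857.
Step 4: Exact two-sided p-value (enumerate n! = 40320 permutations of y under H0): p = 0.719544.
Step 5: alpha = 0.1. fail to reject H0.

tau_b = 0.1429 (C=16, D=12), p = 0.719544, fail to reject H0.


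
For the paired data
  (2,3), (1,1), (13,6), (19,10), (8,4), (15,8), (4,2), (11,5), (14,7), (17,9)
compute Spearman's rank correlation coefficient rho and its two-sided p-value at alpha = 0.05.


Step 1: Rank x and y separately (midranks; no ties here).
rank(x): 2->2, 1->1, 13->6, 19->10, 8->4, 15->8, 4->3, 11->5, 14->7, 17->9
rank(y): 3->3, 1->1, 6->6, 10->10, 4->4, 8->8, 2->2, 5->5, 7->7, 9->9
Step 2: d_i = R_x(i) - R_y(i); compute d_i^2.
  (2-3)^2=1, (1-1)^2=0, (6-6)^2=0, (10-10)^2=0, (4-4)^2=0, (8-8)^2=0, (3-2)^2=1, (5-5)^2=0, (7-7)^2=0, (9-9)^2=0
sum(d^2) = 2.
Step 3: rho = 1 - 6*2 / (10*(10^2 - 1)) = 1 - 12/990 = 0.987879.
Step 4: Under H0, t = rho * sqrt((n-2)/(1-rho^2)) = 18.0003 ~ t(8).
Step 5: Two-sided p-value from the t-distribution with 8 df = 0.000000.
Step 6: alpha = 0.05. reject H0.

rho = 0.9879, p = 0.000000, reject H0 at alpha = 0.05.


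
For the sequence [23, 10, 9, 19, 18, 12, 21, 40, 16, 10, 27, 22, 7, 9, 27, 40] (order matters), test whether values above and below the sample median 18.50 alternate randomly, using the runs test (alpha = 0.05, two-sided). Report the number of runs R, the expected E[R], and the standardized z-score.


Step 1: Compute median = 18.50; label A = above, B = below.
Labels in order: ABBABBAABBAABBAA  (n_A = 8, n_B = 8)
Step 2: Count runs R = 9.
Step 3: Under H0 (random ordering), E[R] = 2*n_A*n_B/(n_A+n_B) + 1 = 2*8*8/16 + 1 = 9.0000.
        Var[R] = 2*n_A*n_B*(2*n_A*n_B - n_A - n_B) / ((n_A+n_B)^2 * (n_A+n_B-1)) = 14336/3840 = 3.7333.
        SD[R] = 1.9322.
Step 4: R = E[R], so z = 0 with no continuity correction.
Step 5: Two-sided p-value via normal approximation = 2*(1 - Phi(|z|)) = 1.000000.
Step 6: alpha = 0.05. fail to reject H0.

R = 9, z = 0.0000, p = 1.000000, fail to reject H0.


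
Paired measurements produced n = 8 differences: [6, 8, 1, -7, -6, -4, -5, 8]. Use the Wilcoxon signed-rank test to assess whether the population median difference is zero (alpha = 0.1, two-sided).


Step 1: Drop any zero differences (none here) and take |d_i|.
|d| = [6, 8, 1, 7, 6, 4, 5, 8]
Step 2: Midrank |d_i| (ties get averaged ranks).
ranks: |6|->4.5, |8|->7.5, |1|->1, |7|->6, |6|->4.5, |4|->2, |5|->3, |8|->7.5
Step 3: Attach original signs; sum ranks with positive sign and with negative sign.
W+ = 4.5 + 7.5 + 1 + 7.5 = 20.5
W- = 6 + 4.5 + 2 + 3 = 15.5
(Check: W+ + W- = 36 should equal n(n+1)/2 = 36.)
Step 4: Test statistic W = min(W+, W-) = 15.5.
Step 5: Ties in |d|, so use the tie-corrected normal approximation.
        E[W] = n(n+1)/4 = 8*9/4 = 18.
        Tie groups: |d|=6 (t=2), |d|=8 (t=2); sum(t^3 - t) = 12.
        Var[W] = n(n+1)(2n+1)/24 - sum(t^3-t)/48 = 1224/24 - 12/48 = 50.75.
        z = (W - E[W]) / sqrt(Var[W]) = (15.5 - 18) / 7.1239 = -0.3509.
        Two-sided p = 2*Phi(z) = 0.725640.
Step 6: alpha = 0.1. fail to reject H0.

W+ = 20.5, W- = 15.5, W = min = 15.5, p = 0.725640, fail to reject H0.


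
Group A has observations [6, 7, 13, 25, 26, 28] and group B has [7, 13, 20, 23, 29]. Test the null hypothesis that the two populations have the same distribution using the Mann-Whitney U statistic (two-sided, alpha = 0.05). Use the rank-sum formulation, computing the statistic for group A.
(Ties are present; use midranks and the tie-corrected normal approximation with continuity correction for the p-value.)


Step 1: Combine and sort all 11 observations; assign midranks.
sorted (value, group): (6,X), (7,X), (7,Y), (13,X), (13,Y), (20,Y), (23,Y), (25,X), (26,X), (28,X), (29,Y)
ranks: 6->1, 7->2.5, 7->2.5, 13->4.5, 13->4.5, 20->6, 23->7, 25->8, 26->9, 28->10, 29->11
Step 2: Rank sum for X: R1 = 1 + 2.5 + 4.5 + 8 + 9 + 10 = 35.
Step 3: U_X = R1 - n1(n1+1)/2 = 35 - 6*7/2 = 35 - 21 = 14.
       U_Y = n1*n2 - U_X = 30 - 14 = 16.
Step 4: Ties are present, so use the tie-corrected normal approximation (with continuity correction) for the p-value.
Step 5: p-value = 0.926933; compare to alpha = 0.05. fail to reject H0.

U_X = 14, p = 0.926933, fail to reject H0 at alpha = 0.05.


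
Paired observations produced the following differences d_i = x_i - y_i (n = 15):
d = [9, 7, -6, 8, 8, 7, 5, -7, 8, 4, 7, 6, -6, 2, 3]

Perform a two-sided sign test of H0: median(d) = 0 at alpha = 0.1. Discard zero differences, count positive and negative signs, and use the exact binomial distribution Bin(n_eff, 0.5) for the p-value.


Step 1: Discard zero differences. Original n = 15; n_eff = number of nonzero differences = 15.
Nonzero differences (with sign): +9, +7, -6, +8, +8, +7, +5, -7, +8, +4, +7, +6, -6, +2, +3
Step 2: Count signs: positive = 12, negative = 3.
Step 3: Under H0: P(positive) = 0.5, so the number of positives S ~ Bin(15, 0.5).
Step 4: Two-sided exact p-value = sum of Bin(15,0.5) probabilities at or below the observed probability = 0.035156.
Step 5: alpha = 0.1. reject H0.

n_eff = 15, pos = 12, neg = 3, p = 0.035156, reject H0.


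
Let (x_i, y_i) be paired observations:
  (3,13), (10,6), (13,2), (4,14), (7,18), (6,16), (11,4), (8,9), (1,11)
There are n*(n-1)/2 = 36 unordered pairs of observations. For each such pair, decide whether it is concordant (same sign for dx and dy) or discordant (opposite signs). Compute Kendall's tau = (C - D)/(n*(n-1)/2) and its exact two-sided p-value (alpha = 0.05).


Step 1: Enumerate the 36 unordered pairs (i,j) with i<j and classify each by sign(x_j-x_i) * sign(y_j-y_i).
  (1,2):dx=+7,dy=-7->D; (1,3):dx=+10,dy=-11->D; (1,4):dx=+1,dy=+1->C; (1,5):dx=+4,dy=+5->C
  (1,6):dx=+3,dy=+3->C; (1,7):dx=+8,dy=-9->D; (1,8):dx=+5,dy=-4->D; (1,9):dx=-2,dy=-2->C
  (2,3):dx=+3,dy=-4->D; (2,4):dx=-6,dy=+8->D; (2,5):dx=-3,dy=+12->D; (2,6):dx=-4,dy=+10->D
  (2,7):dx=+1,dy=-2->D; (2,8):dx=-2,dy=+3->D; (2,9):dx=-9,dy=+5->D; (3,4):dx=-9,dy=+12->D
  (3,5):dx=-6,dy=+16->D; (3,6):dx=-7,dy=+14->D; (3,7):dx=-2,dy=+2->D; (3,8):dx=-5,dy=+7->D
  (3,9):dx=-12,dy=+9->D; (4,5):dx=+3,dy=+4->C; (4,6):dx=+2,dy=+2->C; (4,7):dx=+7,dy=-10->D
  (4,8):dx=+4,dy=-5->D; (4,9):dx=-3,dy=-3->C; (5,6):dx=-1,dy=-2->C; (5,7):dx=+4,dy=-14->D
  (5,8):dx=+1,dy=-9->D; (5,9):dx=-6,dy=-7->C; (6,7):dx=+5,dy=-12->D; (6,8):dx=+2,dy=-7->D
  (6,9):dx=-5,dy=-5->C; (7,8):dx=-3,dy=+5->D; (7,9):dx=-10,dy=+7->D; (8,9):dx=-7,dy=+2->D
Step 2: C = 10, D = 26, total pairs = 36.
Step 3: tau = (C - D)/(n(n-1)/2) = (10 - 26)/36 = -0.444444.
Step 4: Exact two-sided p-value (enumerate n! = 362880 permutations of y under H0): p = 0.119439.
Step 5: alpha = 0.05. fail to reject H0.

tau_b = -0.4444 (C=10, D=26), p = 0.119439, fail to reject H0.


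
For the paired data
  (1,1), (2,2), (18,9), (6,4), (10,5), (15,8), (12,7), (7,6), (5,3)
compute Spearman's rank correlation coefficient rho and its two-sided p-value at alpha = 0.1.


Step 1: Rank x and y separately (midranks; no ties here).
rank(x): 1->1, 2->2, 18->9, 6->4, 10->6, 15->8, 12->7, 7->5, 5->3
rank(y): 1->1, 2->2, 9->9, 4->4, 5->5, 8->8, 7->7, 6->6, 3->3
Step 2: d_i = R_x(i) - R_y(i); compute d_i^2.
  (1-1)^2=0, (2-2)^2=0, (9-9)^2=0, (4-4)^2=0, (6-5)^2=1, (8-8)^2=0, (7-7)^2=0, (5-6)^2=1, (3-3)^2=0
sum(d^2) = 2.
Step 3: rho = 1 - 6*2 / (9*(9^2 - 1)) = 1 - 12/720 = 0.983333.
Step 4: Under H0, t = rho * sqrt((n-2)/(1-rho^2)) = 14.3096 ~ t(7).
Step 5: Two-sided p-value from the t-distribution with 7 df = 0.000002.
Step 6: alpha = 0.1. reject H0.

rho = 0.9833, p = 0.000002, reject H0 at alpha = 0.1.


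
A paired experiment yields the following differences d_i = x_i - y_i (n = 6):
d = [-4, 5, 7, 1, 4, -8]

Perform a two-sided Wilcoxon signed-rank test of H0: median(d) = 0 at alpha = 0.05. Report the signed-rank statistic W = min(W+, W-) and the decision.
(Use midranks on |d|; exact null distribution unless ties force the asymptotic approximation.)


Step 1: Drop any zero differences (none here) and take |d_i|.
|d| = [4, 5, 7, 1, 4, 8]
Step 2: Midrank |d_i| (ties get averaged ranks).
ranks: |4|->2.5, |5|->4, |7|->5, |1|->1, |4|->2.5, |8|->6
Step 3: Attach original signs; sum ranks with positive sign and with negative sign.
W+ = 4 + 5 + 1 + 2.5 = 12.5
W- = 2.5 + 6 = 8.5
(Check: W+ + W- = 21 should equal n(n+1)/2 = 21.)
Step 4: Test statistic W = min(W+, W-) = 8.5.
Step 5: Ties in |d|, so use the tie-corrected normal approximation.
        E[W] = n(n+1)/4 = 6*7/4 = 10.5.
        Tie groups: |d|=4 (t=2); sum(t^3 - t) = 6.
        Var[W] = n(n+1)(2n+1)/24 - sum(t^3-t)/48 = 546/24 - 6/48 = 22.625.
        z = (W - E[W]) / sqrt(Var[W]) = (8.5 - 10.5) / 4.7566 = -0.4205.
        Two-sided p = 2*Phi(z) = 0.674142.
Step 6: alpha = 0.05. fail to reject H0.

W+ = 12.5, W- = 8.5, W = min = 8.5, p = 0.674142, fail to reject H0.


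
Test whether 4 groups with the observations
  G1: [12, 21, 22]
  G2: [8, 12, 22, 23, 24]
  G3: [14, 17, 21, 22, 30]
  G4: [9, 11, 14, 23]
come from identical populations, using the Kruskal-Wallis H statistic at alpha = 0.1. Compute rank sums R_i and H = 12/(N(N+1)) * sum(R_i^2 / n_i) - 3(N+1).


Step 1: Combine all N = 17 observations and assign midranks.
sorted (value, group, rank): (8,G2,1), (9,G4,2), (11,G4,3), (12,G1,4.5), (12,G2,4.5), (14,G3,6.5), (14,G4,6.5), (17,G3,8), (21,G1,9.5), (21,G3,9.5), (22,G1,12), (22,G2,12), (22,G3,12), (23,G2,14.5), (23,G4,14.5), (24,G2,16), (30,G3,17)
Step 2: Sum ranks within each group.
R_1 = 26 (n_1 = 3)
R_2 = 48 (n_2 = 5)
R_3 = 53 (n_3 = 5)
R_4 = 26 (n_4 = 4)
Step 3: H = 12/(N(N+1)) * sum(R_i^2/n_i) - 3(N+1)
     = 12/(17*18) * (26^2/3 + 48^2/5 + 53^2/5 + 26^2/4) - 3*18
     = 0.039216 * 1416.93 - 54
     = 1.566013.
Step 4: Ties present; correction factor C = 1 - 48/(17^3 - 17) = 0.990196. Corrected H = 1.566013 / 0.990196 = 1.581518.
Step 5: Under H0, H ~ chi^2(3); p-value = 0.663588.
Step 6: alpha = 0.1. fail to reject H0.

H = 1.5815, df = 3, p = 0.663588, fail to reject H0.


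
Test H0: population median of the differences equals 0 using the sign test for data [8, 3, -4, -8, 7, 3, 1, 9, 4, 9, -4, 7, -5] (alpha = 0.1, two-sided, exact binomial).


Step 1: Discard zero differences. Original n = 13; n_eff = number of nonzero differences = 13.
Nonzero differences (with sign): +8, +3, -4, -8, +7, +3, +1, +9, +4, +9, -4, +7, -5
Step 2: Count signs: positive = 9, negative = 4.
Step 3: Under H0: P(positive) = 0.5, so the number of positives S ~ Bin(13, 0.5).
Step 4: Two-sided exact p-value = sum of Bin(13,0.5) probabilities at or below the observed probability = 0.266846.
Step 5: alpha = 0.1. fail to reject H0.

n_eff = 13, pos = 9, neg = 4, p = 0.266846, fail to reject H0.


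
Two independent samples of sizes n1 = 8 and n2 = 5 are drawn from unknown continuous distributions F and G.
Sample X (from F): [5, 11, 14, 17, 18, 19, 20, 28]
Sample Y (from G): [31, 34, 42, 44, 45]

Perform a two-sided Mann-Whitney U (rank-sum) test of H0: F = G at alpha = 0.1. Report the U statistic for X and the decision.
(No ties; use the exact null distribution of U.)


Step 1: Combine and sort all 13 observations; assign midranks.
sorted (value, group): (5,X), (11,X), (14,X), (17,X), (18,X), (19,X), (20,X), (28,X), (31,Y), (34,Y), (42,Y), (44,Y), (45,Y)
ranks: 5->1, 11->2, 14->3, 17->4, 18->5, 19->6, 20->7, 28->8, 31->9, 34->10, 42->11, 44->12, 45->13
Step 2: Rank sum for X: R1 = 1 + 2 + 3 + 4 + 5 + 6 + 7 + 8 = 36.
Step 3: U_X = R1 - n1(n1+1)/2 = 36 - 8*9/2 = 36 - 36 = 0.
       U_Y = n1*n2 - U_X = 40 - 0 = 40.
Step 4: No ties, so the exact null distribution of U (based on enumerating the C(13,8) = 1287 equally likely rank assignments) gives the two-sided p-value.
Step 5: p-value = 0.001554; compare to alpha = 0.1. reject H0.

U_X = 0, p = 0.001554, reject H0 at alpha = 0.1.


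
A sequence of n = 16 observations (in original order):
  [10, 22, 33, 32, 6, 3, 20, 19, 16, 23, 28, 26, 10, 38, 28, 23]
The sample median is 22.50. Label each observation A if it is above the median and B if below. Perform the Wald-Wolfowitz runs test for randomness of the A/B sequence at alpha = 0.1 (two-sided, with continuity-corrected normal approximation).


Step 1: Compute median = 22.50; label A = above, B = below.
Labels in order: BBAABBBBBAAABAAA  (n_A = 8, n_B = 8)
Step 2: Count runs R = 6.
Step 3: Under H0 (random ordering), E[R] = 2*n_A*n_B/(n_A+n_B) + 1 = 2*8*8/16 + 1 = 9.0000.
        Var[R] = 2*n_A*n_B*(2*n_A*n_B - n_A - n_B) / ((n_A+n_B)^2 * (n_A+n_B-1)) = 14336/3840 = 3.7333.
        SD[R] = 1.9322.
Step 4: Continuity-corrected z = (R + 0.5 - E[R]) / SD[R] = (6 + 0.5 - 9.0000) / 1.9322 = -1.2939.
Step 5: Two-sided p-value via normal approximation = 2*(1 - Phi(|z|)) = 0.195709.
Step 6: alpha = 0.1. fail to reject H0.

R = 6, z = -1.2939, p = 0.195709, fail to reject H0.


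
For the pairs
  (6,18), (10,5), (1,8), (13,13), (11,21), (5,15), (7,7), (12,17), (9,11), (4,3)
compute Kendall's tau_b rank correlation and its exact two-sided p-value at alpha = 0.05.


Step 1: Enumerate the 45 unordered pairs (i,j) with i<j and classify each by sign(x_j-x_i) * sign(y_j-y_i).
  (1,2):dx=+4,dy=-13->D; (1,3):dx=-5,dy=-10->C; (1,4):dx=+7,dy=-5->D; (1,5):dx=+5,dy=+3->C
  (1,6):dx=-1,dy=-3->C; (1,7):dx=+1,dy=-11->D; (1,8):dx=+6,dy=-1->D; (1,9):dx=+3,dy=-7->D
  (1,10):dx=-2,dy=-15->C; (2,3):dx=-9,dy=+3->D; (2,4):dx=+3,dy=+8->C; (2,5):dx=+1,dy=+16->C
  (2,6):dx=-5,dy=+10->D; (2,7):dx=-3,dy=+2->D; (2,8):dx=+2,dy=+12->C; (2,9):dx=-1,dy=+6->D
  (2,10):dx=-6,dy=-2->C; (3,4):dx=+12,dy=+5->C; (3,5):dx=+10,dy=+13->C; (3,6):dx=+4,dy=+7->C
  (3,7):dx=+6,dy=-1->D; (3,8):dx=+11,dy=+9->C; (3,9):dx=+8,dy=+3->C; (3,10):dx=+3,dy=-5->D
  (4,5):dx=-2,dy=+8->D; (4,6):dx=-8,dy=+2->D; (4,7):dx=-6,dy=-6->C; (4,8):dx=-1,dy=+4->D
  (4,9):dx=-4,dy=-2->C; (4,10):dx=-9,dy=-10->C; (5,6):dx=-6,dy=-6->C; (5,7):dx=-4,dy=-14->C
  (5,8):dx=+1,dy=-4->D; (5,9):dx=-2,dy=-10->C; (5,10):dx=-7,dy=-18->C; (6,7):dx=+2,dy=-8->D
  (6,8):dx=+7,dy=+2->C; (6,9):dx=+4,dy=-4->D; (6,10):dx=-1,dy=-12->C; (7,8):dx=+5,dy=+10->C
  (7,9):dx=+2,dy=+4->C; (7,10):dx=-3,dy=-4->C; (8,9):dx=-3,dy=-6->C; (8,10):dx=-8,dy=-14->C
  (9,10):dx=-5,dy=-8->C
Step 2: C = 28, D = 17, total pairs = 45.
Step 3: tau = (C - D)/(n(n-1)/2) = (28 - 17)/45 = 0.244444.
Step 4: Exact two-sided p-value (enumerate n! = 3628800 permutations of y under H0): p = 0.380720.
Step 5: alpha = 0.05. fail to reject H0.

tau_b = 0.2444 (C=28, D=17), p = 0.380720, fail to reject H0.


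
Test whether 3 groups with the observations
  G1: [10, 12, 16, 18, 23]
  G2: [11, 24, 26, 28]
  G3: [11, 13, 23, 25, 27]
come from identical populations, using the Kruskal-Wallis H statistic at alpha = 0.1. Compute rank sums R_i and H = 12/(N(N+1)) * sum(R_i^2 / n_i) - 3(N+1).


Step 1: Combine all N = 14 observations and assign midranks.
sorted (value, group, rank): (10,G1,1), (11,G2,2.5), (11,G3,2.5), (12,G1,4), (13,G3,5), (16,G1,6), (18,G1,7), (23,G1,8.5), (23,G3,8.5), (24,G2,10), (25,G3,11), (26,G2,12), (27,G3,13), (28,G2,14)
Step 2: Sum ranks within each group.
R_1 = 26.5 (n_1 = 5)
R_2 = 38.5 (n_2 = 4)
R_3 = 40 (n_3 = 5)
Step 3: H = 12/(N(N+1)) * sum(R_i^2/n_i) - 3(N+1)
     = 12/(14*15) * (26.5^2/5 + 38.5^2/4 + 40^2/5) - 3*15
     = 0.057143 * 831.013 - 45
     = 2.486429.
Step 4: Ties present; correction factor C = 1 - 12/(14^3 - 14) = 0.995604. Corrected H = 2.486429 / 0.995604 = 2.497406.
Step 5: Under H0, H ~ chi^2(2); p-value = 0.286877.
Step 6: alpha = 0.1. fail to reject H0.

H = 2.4974, df = 2, p = 0.286877, fail to reject H0.


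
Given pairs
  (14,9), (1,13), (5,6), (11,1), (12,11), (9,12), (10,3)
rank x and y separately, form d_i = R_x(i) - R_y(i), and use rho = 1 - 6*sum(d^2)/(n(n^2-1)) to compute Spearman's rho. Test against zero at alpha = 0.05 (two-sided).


Step 1: Rank x and y separately (midranks; no ties here).
rank(x): 14->7, 1->1, 5->2, 11->5, 12->6, 9->3, 10->4
rank(y): 9->4, 13->7, 6->3, 1->1, 11->5, 12->6, 3->2
Step 2: d_i = R_x(i) - R_y(i); compute d_i^2.
  (7-4)^2=9, (1-7)^2=36, (2-3)^2=1, (5-1)^2=16, (6-5)^2=1, (3-6)^2=9, (4-2)^2=4
sum(d^2) = 76.
Step 3: rho = 1 - 6*76 / (7*(7^2 - 1)) = 1 - 456/336 = -0.357143.
Step 4: Under H0, t = rho * sqrt((n-2)/(1-rho^2)) = -0.8550 ~ t(5).
Step 5: Two-sided p-value from the t-distribution with 5 df = 0.431611.
Step 6: alpha = 0.05. fail to reject H0.

rho = -0.3571, p = 0.431611, fail to reject H0 at alpha = 0.05.


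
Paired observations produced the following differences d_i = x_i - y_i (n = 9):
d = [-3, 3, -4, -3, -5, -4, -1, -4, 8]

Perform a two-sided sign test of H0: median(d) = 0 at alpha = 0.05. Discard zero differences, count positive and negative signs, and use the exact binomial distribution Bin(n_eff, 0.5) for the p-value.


Step 1: Discard zero differences. Original n = 9; n_eff = number of nonzero differences = 9.
Nonzero differences (with sign): -3, +3, -4, -3, -5, -4, -1, -4, +8
Step 2: Count signs: positive = 2, negative = 7.
Step 3: Under H0: P(positive) = 0.5, so the number of positives S ~ Bin(9, 0.5).
Step 4: Two-sided exact p-value = sum of Bin(9,0.5) probabilities at or below the observed probability = 0.179688.
Step 5: alpha = 0.05. fail to reject H0.

n_eff = 9, pos = 2, neg = 7, p = 0.179688, fail to reject H0.


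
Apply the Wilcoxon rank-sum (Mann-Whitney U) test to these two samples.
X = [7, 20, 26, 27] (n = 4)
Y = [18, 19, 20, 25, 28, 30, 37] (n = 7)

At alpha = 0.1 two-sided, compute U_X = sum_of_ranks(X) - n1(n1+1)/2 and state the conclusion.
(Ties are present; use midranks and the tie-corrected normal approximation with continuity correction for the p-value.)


Step 1: Combine and sort all 11 observations; assign midranks.
sorted (value, group): (7,X), (18,Y), (19,Y), (20,X), (20,Y), (25,Y), (26,X), (27,X), (28,Y), (30,Y), (37,Y)
ranks: 7->1, 18->2, 19->3, 20->4.5, 20->4.5, 25->6, 26->7, 27->8, 28->9, 30->10, 37->11
Step 2: Rank sum for X: R1 = 1 + 4.5 + 7 + 8 = 20.5.
Step 3: U_X = R1 - n1(n1+1)/2 = 20.5 - 4*5/2 = 20.5 - 10 = 10.5.
       U_Y = n1*n2 - U_X = 28 - 10.5 = 17.5.
Step 4: Ties are present, so use the tie-corrected normal approximation (with continuity correction) for the p-value.
Step 5: p-value = 0.569872; compare to alpha = 0.1. fail to reject H0.

U_X = 10.5, p = 0.569872, fail to reject H0 at alpha = 0.1.


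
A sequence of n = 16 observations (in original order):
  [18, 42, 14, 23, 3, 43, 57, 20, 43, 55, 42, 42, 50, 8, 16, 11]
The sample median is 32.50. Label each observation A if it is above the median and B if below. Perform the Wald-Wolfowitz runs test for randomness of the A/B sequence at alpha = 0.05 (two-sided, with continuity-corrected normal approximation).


Step 1: Compute median = 32.50; label A = above, B = below.
Labels in order: BABBBAABAAAAABBB  (n_A = 8, n_B = 8)
Step 2: Count runs R = 7.
Step 3: Under H0 (random ordering), E[R] = 2*n_A*n_B/(n_A+n_B) + 1 = 2*8*8/16 + 1 = 9.0000.
        Var[R] = 2*n_A*n_B*(2*n_A*n_B - n_A - n_B) / ((n_A+n_B)^2 * (n_A+n_B-1)) = 14336/3840 = 3.7333.
        SD[R] = 1.9322.
Step 4: Continuity-corrected z = (R + 0.5 - E[R]) / SD[R] = (7 + 0.5 - 9.0000) / 1.9322 = -0.7763.
Step 5: Two-sided p-value via normal approximation = 2*(1 - Phi(|z|)) = 0.437558.
Step 6: alpha = 0.05. fail to reject H0.

R = 7, z = -0.7763, p = 0.437558, fail to reject H0.


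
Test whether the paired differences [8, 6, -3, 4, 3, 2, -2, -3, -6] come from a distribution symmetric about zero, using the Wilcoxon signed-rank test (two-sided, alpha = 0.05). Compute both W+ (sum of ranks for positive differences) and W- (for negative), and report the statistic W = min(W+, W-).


Step 1: Drop any zero differences (none here) and take |d_i|.
|d| = [8, 6, 3, 4, 3, 2, 2, 3, 6]
Step 2: Midrank |d_i| (ties get averaged ranks).
ranks: |8|->9, |6|->7.5, |3|->4, |4|->6, |3|->4, |2|->1.5, |2|->1.5, |3|->4, |6|->7.5
Step 3: Attach original signs; sum ranks with positive sign and with negative sign.
W+ = 9 + 7.5 + 6 + 4 + 1.5 = 28
W- = 4 + 1.5 + 4 + 7.5 = 17
(Check: W+ + W- = 45 should equal n(n+1)/2 = 45.)
Step 4: Test statistic W = min(W+, W-) = 17.
Step 5: Ties in |d|, so use the tie-corrected normal approximation.
        E[W] = n(n+1)/4 = 9*10/4 = 22.5.
        Tie groups: |d|=2 (t=2), |d|=3 (t=3), |d|=6 (t=2); sum(t^3 - t) = 36.
        Var[W] = n(n+1)(2n+1)/24 - sum(t^3-t)/48 = 1710/24 - 36/48 = 70.5.
        z = (W - E[W]) / sqrt(Var[W]) = (17 - 22.5) / 8.3964 = -0.6550.
        Two-sided p = 2*Phi(z) = 0.512442.
Step 6: alpha = 0.05. fail to reject H0.

W+ = 28, W- = 17, W = min = 17, p = 0.512442, fail to reject H0.
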